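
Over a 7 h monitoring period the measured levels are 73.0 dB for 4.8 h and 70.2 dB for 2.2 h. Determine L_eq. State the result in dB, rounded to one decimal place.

L_eq = 10·log₁₀[(1/T)·Σ tᵢ·10^(Lᵢ/10)] with T = 7 h.
Σ tᵢ·10^(Lᵢ/10) = 4.8·10^(73.0/10) + 2.2·10^(70.2/10) = 1.188e+08.
L_eq = 10·log₁₀(1.188e+08/7) = 72.30 dB.

72.3 dB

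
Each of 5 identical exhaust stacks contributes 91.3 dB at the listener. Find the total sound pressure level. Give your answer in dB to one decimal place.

98.3 dB

N identical incoherent sources raise the level by 10·log₁₀ N.
L_total = 91.3 + 10·log₁₀(5) = 91.3 + 6.990 = 98.29 dB.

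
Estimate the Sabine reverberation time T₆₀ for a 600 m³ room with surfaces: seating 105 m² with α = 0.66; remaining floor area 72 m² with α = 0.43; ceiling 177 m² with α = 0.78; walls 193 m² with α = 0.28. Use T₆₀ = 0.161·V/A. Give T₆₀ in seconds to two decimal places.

0.33 s

Total absorption A = 105·0.66 + 72·0.43 + 177·0.78 + 193·0.28 = 292.36 m² sabins.
T₆₀ = 0.161·V/A = 0.161·600/292.36 = 0.330 s.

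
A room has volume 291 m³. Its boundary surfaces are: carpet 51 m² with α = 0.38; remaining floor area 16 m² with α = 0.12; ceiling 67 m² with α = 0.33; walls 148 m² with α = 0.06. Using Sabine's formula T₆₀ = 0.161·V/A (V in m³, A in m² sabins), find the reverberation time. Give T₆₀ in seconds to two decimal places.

0.90 s

Summing Sᵢαᵢ: 51·0.38 + 16·0.12 + 67·0.33 + 148·0.06 = 52.29 m².
T₆₀ = 0.161 × 291 / 52.29 = 0.896 s.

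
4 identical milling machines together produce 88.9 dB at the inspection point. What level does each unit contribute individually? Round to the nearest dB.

Dividing the total intensity by 4 lowers the level by 10·log₁₀ 4 = 6.021 dB: L₁ = 88.9 − 6.021.

83 dB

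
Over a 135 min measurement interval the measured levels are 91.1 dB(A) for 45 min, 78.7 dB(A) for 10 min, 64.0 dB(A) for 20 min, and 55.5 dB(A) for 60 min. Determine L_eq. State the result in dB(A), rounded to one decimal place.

The energy average is taken in the linear domain: L_eq = 10·log₁₀[(Σ tᵢ·10^(Lᵢ/10))/T], T = 135 min.
Σ tᵢ·10^(Lᵢ/10) = 45·10^(91.1/10) + 10·10^(78.7/10) + 20·10^(64.0/10) + 60·10^(55.5/10) = 5.878e+10.
L_eq = 10·log₁₀(5.878e+10/135) = 86.39 dB(A).

86.4 dB(A)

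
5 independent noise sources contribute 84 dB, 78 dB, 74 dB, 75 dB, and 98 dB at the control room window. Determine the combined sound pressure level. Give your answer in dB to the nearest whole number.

For uncorrelated sources the intensities add, so convert each level to linear form, sum, and take 10·log₁₀ of the total.
Σ 10^(L/10) = 10^(84/10) + 10^(78/10) + 10^(74/10) + 10^(75/10) + 10^(98/10) = 6.681e+09.
L_total = 10·log₁₀(6.681e+09) = 98.25 dB.

98 dB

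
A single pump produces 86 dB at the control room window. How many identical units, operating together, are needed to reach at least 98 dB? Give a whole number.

16

Need L₁ + 10·log₁₀ N ≥ 98, i.e. log₁₀ N ≥ 1.20.
N ≥ 10^(12.0/10) = 15.849, so N = 16.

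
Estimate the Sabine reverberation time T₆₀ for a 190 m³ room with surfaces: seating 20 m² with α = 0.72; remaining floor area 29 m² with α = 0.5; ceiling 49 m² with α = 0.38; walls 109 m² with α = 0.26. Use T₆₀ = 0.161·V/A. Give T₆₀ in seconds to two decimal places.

Summing Sᵢαᵢ: 20·0.72 + 29·0.5 + 49·0.38 + 109·0.26 = 75.86 m².
T₆₀ = 0.161·V/A = 0.161·190/75.86 = 0.403 s.

0.40 s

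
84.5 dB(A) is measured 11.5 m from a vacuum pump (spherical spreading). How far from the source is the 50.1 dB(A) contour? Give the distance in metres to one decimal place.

For a point source L₁ − L₂ = 20·log₁₀(r₂/r₁), so r₂ = r₁·10^((L₁−L₂)/20).
r₂ = 11.5·10^((84.5−50.1)/20) = 11.5·10^(34.4/20) = 603.53 m.

603.5 m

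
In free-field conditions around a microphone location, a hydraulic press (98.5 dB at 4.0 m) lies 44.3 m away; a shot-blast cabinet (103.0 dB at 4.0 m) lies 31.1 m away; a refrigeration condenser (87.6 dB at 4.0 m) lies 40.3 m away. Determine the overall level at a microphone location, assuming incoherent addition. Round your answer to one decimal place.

Apply inverse-square spreading to bring every level to the receiver, then sum 10^(L/10).
hydraulic press: 98.5 − 20·log₁₀(44.3/4.0) = 98.5 − 20.89 = 77.61 dB.
shot-blast cabinet: 103.0 − 20·log₁₀(31.1/4.0) = 103.0 − 17.81 = 85.19 dB.
refrigeration condenser: 87.6 − 20·log₁₀(40.3/4.0) = 87.6 − 20.06 = 67.54 dB.
Σ 10^(L/10) = 3.935e+08 → L_total = 10·log₁₀(3.935e+08) = 85.95 dB.

85.9 dB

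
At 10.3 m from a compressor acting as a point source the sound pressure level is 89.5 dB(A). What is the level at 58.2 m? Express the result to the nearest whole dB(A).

74 dB(A)

Spherical spreading from a point source gives a 20·log₁₀(r₂/r₁) drop.
L₂ = 89.5 − 20·log₁₀(58.2/10.3) = 89.5 − 15.042 = 74.46 dB(A).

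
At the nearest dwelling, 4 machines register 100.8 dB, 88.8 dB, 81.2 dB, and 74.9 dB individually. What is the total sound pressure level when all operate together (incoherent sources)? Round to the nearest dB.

101 dB

Incoherent sources combine by intensity addition: L_total = 10·log₁₀(Σ 10^(L_i/10)).
Σ 10^(L/10) = 10^(100.8/10) + 10^(88.8/10) + 10^(81.2/10) + 10^(74.9/10) = 1.294e+10.
L_total = 10·log₁₀(1.294e+10) = 101.12 dB.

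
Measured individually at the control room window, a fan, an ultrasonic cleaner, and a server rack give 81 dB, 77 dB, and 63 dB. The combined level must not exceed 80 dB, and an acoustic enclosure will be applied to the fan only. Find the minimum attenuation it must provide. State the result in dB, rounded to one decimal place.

4.2 dB

Fixed contribution from the other sources: Σ 10^(L/10) = 10^(77/10) + 10^(63/10) = 5.211e+07 (77.17 dB).
The limit corresponds to 10^(80/10) = 1.000e+08; subtracting the fixed part leaves 4.789e+07 for the fan, i.e. 76.80 dB.
So the fan must be reduced from 81 to 76.80 dB: IL = 4.20 dB.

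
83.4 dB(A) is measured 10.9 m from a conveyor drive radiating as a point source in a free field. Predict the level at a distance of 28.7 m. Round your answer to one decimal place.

75.0 dB(A)

For a point source, L₂ = L₁ − 20·log₁₀(r₂/r₁).
L₂ = 83.4 − 20·log₁₀(28.7/10.9) = 83.4 − 8.409 = 74.99 dB(A).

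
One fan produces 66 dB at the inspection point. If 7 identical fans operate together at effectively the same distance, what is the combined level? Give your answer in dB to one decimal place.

L_total = L₁ + 10·log₁₀ N for N identical incoherent sources.
L_total = 66 + 10·log₁₀(7) = 66 + 8.451 = 74.45 dB.

74.5 dB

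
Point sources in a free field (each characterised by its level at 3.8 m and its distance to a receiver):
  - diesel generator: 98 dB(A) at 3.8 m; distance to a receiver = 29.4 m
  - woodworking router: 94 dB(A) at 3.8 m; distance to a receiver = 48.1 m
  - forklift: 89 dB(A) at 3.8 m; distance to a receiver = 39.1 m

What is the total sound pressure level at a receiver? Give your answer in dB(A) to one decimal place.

First find each source's level at the receiver (point-source: −20·log₁₀(r/r_ref)), then combine on an intensity basis.
diesel generator: 98 − 20·log₁₀(29.4/3.8) = 98 − 17.77 = 80.23 dB(A).
woodworking router: 94 − 20·log₁₀(48.1/3.8) = 94 − 22.05 = 71.95 dB(A).
forklift: 89 − 20·log₁₀(39.1/3.8) = 89 − 20.25 = 68.75 dB(A).
Σ 10^(L/10) = 1.286e+08 → L_total = 10·log₁₀(1.286e+08) = 81.09 dB(A).

81.1 dB(A)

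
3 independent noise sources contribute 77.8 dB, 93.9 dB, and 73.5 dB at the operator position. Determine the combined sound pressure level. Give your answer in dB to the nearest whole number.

Incoherent sources combine by intensity addition: L_total = 10·log₁₀(Σ 10^(L_i/10)).
Σ 10^(L/10) = 10^(77.8/10) + 10^(93.9/10) + 10^(73.5/10) = 2.537e+09.
L_total = 10·log₁₀(2.537e+09) = 94.04 dB.

94 dB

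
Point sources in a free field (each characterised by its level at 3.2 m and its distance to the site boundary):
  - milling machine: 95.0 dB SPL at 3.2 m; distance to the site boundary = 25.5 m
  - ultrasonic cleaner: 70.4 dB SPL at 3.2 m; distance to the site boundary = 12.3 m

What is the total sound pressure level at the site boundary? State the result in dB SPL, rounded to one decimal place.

First find each source's level at the receiver (point-source: −20·log₁₀(r/r_ref)), then combine on an intensity basis.
milling machine: 95.0 − 20·log₁₀(25.5/3.2) = 95.0 − 18.03 = 76.97 dB SPL.
ultrasonic cleaner: 70.4 − 20·log₁₀(12.3/3.2) = 70.4 − 11.70 = 58.70 dB SPL.
Σ 10^(L/10) = 5.054e+07 → L_total = 10·log₁₀(5.054e+07) = 77.04 dB SPL.

77.0 dB SPL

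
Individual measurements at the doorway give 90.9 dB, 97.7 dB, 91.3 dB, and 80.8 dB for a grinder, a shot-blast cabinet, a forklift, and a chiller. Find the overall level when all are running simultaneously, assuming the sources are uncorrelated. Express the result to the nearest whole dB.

99 dB

For uncorrelated sources the intensities add, so convert each level to linear form, sum, and take 10·log₁₀ of the total.
Σ 10^(L/10) = 10^(90.9/10) + 10^(97.7/10) + 10^(91.3/10) + 10^(80.8/10) = 8.588e+09.
L_total = 10·log₁₀(8.588e+09) = 99.34 dB.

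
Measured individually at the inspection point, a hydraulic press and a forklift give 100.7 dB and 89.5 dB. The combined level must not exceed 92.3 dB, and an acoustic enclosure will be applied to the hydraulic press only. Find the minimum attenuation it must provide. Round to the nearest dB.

12 dB

Fixed contribution from the other source: Σ 10^(L/10) = 10^(89.5/10) = 8.913e+08 (89.50 dB).
The limit corresponds to 10^(92.3/10) = 1.698e+09; subtracting the fixed part leaves 8.070e+08 for the hydraulic press, i.e. 89.07 dB.
Required insertion loss = 100.7 − 89.07 = 11.63 dB.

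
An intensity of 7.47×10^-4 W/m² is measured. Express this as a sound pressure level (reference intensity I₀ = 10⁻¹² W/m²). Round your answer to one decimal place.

Dividing by I₀ shifts the exponent by 12: I/I₀ = 7.47×10^8.
L = 10·(0.8733 + 8) = 88.73 dB.

88.7 dB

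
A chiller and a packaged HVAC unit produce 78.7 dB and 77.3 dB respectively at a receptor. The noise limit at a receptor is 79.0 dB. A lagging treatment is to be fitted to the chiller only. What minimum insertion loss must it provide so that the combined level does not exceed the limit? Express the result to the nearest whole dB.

Fixed contribution from the other source: Σ 10^(L/10) = 10^(77.3/10) = 5.370e+07 (77.30 dB).
The limit corresponds to 10^(79.0/10) = 7.943e+07; subtracting the fixed part leaves 2.573e+07 for the chiller, i.e. 74.10 dB.
Required insertion loss = 78.7 − 74.10 = 4.60 dB.

5 dB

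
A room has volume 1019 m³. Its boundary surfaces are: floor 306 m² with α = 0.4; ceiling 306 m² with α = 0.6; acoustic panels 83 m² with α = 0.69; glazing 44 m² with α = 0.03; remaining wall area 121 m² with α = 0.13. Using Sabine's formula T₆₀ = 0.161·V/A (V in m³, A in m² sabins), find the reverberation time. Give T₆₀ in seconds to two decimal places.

0.43 s

Total absorption A = 306·0.4 + 306·0.6 + 83·0.69 + 44·0.03 + 121·0.13 = 380.32 m² sabins.
T₆₀ = 0.161·V/A = 0.161·1019/380.32 = 0.431 s.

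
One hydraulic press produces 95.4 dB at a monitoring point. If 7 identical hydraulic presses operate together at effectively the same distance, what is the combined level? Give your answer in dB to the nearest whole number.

104 dB

N identical incoherent sources raise the level by 10·log₁₀ N.
L_total = 95.4 + 10·log₁₀(7) = 95.4 + 8.451 = 103.85 dB.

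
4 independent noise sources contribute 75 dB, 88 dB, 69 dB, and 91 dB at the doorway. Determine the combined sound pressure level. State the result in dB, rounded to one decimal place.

For uncorrelated sources the intensities add, so convert each level to linear form, sum, and take 10·log₁₀ of the total.
Σ 10^(L/10) = 10^(75/10) + 10^(88/10) + 10^(69/10) + 10^(91/10) = 1.929e+09.
L_total = 10·log₁₀(1.929e+09) = 92.85 dB.

92.9 dB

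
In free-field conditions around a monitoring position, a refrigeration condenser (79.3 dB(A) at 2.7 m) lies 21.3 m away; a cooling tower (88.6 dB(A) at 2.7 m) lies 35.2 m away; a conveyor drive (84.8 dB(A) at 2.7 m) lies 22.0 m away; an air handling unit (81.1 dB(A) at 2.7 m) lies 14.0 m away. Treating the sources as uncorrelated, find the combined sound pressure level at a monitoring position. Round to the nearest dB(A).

72 dB(A)

First find each source's level at the receiver (point-source: −20·log₁₀(r/r_ref)), then combine on an intensity basis.
refrigeration condenser: 79.3 − 20·log₁₀(21.3/2.7) = 79.3 − 17.94 = 61.36 dB(A).
cooling tower: 88.6 − 20·log₁₀(35.2/2.7) = 88.6 − 22.30 = 66.30 dB(A).
conveyor drive: 84.8 − 20·log₁₀(22.0/2.7) = 84.8 − 18.22 = 66.58 dB(A).
air handling unit: 81.1 − 20·log₁₀(14.0/2.7) = 81.1 − 14.30 = 66.80 dB(A).
Σ 10^(L/10) = 1.497e+07 → L_total = 10·log₁₀(1.497e+07) = 71.75 dB(A).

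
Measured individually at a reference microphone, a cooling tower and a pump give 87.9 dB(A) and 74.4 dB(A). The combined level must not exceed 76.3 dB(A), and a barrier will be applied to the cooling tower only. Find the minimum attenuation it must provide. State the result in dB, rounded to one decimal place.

16.1 dB

Everything except the cooling tower sums to 10^(74.4/10) = 2.754e+07 in linear terms, 74.40 dB(A).
To meet 76.3 dB(A) overall, the treated cooling tower may contribute at most 10^(76.3/10) − 2.754e+07 = 1.512e+07, i.e. 71.79 dB(A).
So the cooling tower must be reduced from 87.9 to 71.79 dB(A): IL = 16.11 dB.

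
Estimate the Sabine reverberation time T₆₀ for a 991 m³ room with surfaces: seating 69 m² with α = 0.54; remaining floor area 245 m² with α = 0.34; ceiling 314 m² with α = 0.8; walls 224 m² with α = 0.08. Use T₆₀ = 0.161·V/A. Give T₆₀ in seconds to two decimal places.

Total absorption A = 69·0.54 + 245·0.34 + 314·0.8 + 224·0.08 = 389.68 m² sabins.
T₆₀ = 0.161·V/A = 0.161·991/389.68 = 0.409 s.

0.41 s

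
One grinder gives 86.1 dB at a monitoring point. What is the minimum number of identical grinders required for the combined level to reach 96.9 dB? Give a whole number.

The shortfall is 96.9 − 86.1 = 10.8 dB, and N units add 10·log₁₀ N, so need 10·log₁₀ N ≥ 10.8.
N ≥ 10^(10.8/10) = 12.023, so N = 13.

13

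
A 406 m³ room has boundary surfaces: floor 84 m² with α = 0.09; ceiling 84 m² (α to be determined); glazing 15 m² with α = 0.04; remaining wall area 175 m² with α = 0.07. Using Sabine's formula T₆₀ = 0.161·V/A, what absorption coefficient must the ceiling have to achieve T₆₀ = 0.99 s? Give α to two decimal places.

Required total absorption A = 0.161·406/0.99 = 66.03 m².
Absorption from the other surfaces = 84·0.09 + 15·0.04 + 175·0.07 = 20.41 m², so the ceiling must supply 45.62 m² over 84 m².
α = 45.62/84 = 0.543.

0.54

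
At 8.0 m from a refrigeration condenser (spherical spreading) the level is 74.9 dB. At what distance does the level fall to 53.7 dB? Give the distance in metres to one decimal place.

91.9 m

The 21.2 dB drop corresponds to a distance ratio of 10^(21.2/20) for a point source.
r₂ = 8.0·10^((74.9−53.7)/20) = 8.0·10^(21.2/20) = 91.85 m.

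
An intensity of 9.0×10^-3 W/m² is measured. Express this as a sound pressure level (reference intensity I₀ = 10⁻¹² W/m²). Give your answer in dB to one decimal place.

99.5 dB

L = 10·log₁₀(I/I₀) = 10·log₁₀(9.0×10^-3/10⁻¹²) = 10·log₁₀(9.0×10^9).
L = 10·(0.9542 + 9) = 99.54 dB.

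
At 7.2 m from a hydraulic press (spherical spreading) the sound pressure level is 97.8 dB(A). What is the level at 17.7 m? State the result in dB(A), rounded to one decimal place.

90.0 dB(A)

For a point source, L₂ = L₁ − 20·log₁₀(r₂/r₁).
L₂ = 97.8 − 20·log₁₀(17.7/7.2) = 97.8 − 7.813 = 89.99 dB(A).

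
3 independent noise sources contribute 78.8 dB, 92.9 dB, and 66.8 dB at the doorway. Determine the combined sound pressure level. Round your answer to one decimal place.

93.1 dB

Incoherent sources combine by intensity addition: L_total = 10·log₁₀(Σ 10^(L_i/10)).
Σ 10^(L/10) = 10^(78.8/10) + 10^(92.9/10) + 10^(66.8/10) = 2.030e+09.
L_total = 10·log₁₀(2.030e+09) = 93.08 dB.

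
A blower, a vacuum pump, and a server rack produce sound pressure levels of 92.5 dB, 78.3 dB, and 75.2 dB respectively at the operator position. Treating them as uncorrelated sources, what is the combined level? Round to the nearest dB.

93 dB

For uncorrelated sources the intensities add, so convert each level to linear form, sum, and take 10·log₁₀ of the total.
Σ 10^(L/10) = 10^(92.5/10) + 10^(78.3/10) + 10^(75.2/10) = 1.879e+09.
L_total = 10·log₁₀(1.879e+09) = 92.74 dB.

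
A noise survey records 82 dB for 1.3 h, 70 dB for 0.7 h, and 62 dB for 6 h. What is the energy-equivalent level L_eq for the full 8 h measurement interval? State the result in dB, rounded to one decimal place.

74.4 dB

Weight each interval's intensity by its duration and average over T = 8 h:
Σ tᵢ·10^(Lᵢ/10) = 1.3·10^(82/10) + 0.7·10^(70/10) + 6·10^(62/10) = 2.225e+08.
L_eq = 10·log₁₀(2.225e+08/8) = 74.44 dB.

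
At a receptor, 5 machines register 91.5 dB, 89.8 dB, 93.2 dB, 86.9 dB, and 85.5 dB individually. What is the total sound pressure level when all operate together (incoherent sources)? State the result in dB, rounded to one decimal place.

97.2 dB

Incoherent sources combine by intensity addition: L_total = 10·log₁₀(Σ 10^(L_i/10)).
Σ 10^(L/10) = 10^(91.5/10) + 10^(89.8/10) + 10^(93.2/10) + 10^(86.9/10) + 10^(85.5/10) = 5.301e+09.
L_total = 10·log₁₀(5.301e+09) = 97.24 dB.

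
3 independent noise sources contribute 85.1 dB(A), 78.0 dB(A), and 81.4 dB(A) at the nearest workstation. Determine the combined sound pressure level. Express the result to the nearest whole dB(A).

Incoherent sources combine by intensity addition: L_total = 10·log₁₀(Σ 10^(L_i/10)).
Σ 10^(L/10) = 10^(85.1/10) + 10^(78.0/10) + 10^(81.4/10) = 5.247e+08.
L_total = 10·log₁₀(5.247e+08) = 87.20 dB(A).

87 dB(A)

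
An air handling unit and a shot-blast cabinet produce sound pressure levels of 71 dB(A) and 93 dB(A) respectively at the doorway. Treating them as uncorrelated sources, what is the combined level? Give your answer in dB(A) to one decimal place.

Incoherent sources combine by intensity addition: L_total = 10·log₁₀(Σ 10^(L_i/10)).
Σ 10^(L/10) = 10^(71/10) + 10^(93/10) = 2.008e+09.
L_total = 10·log₁₀(2.008e+09) = 93.03 dB(A).

93.0 dB(A)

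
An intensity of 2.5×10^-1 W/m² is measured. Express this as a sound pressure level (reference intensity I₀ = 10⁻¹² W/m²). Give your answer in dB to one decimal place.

L = 10·log₁₀(I/I₀) = 10·log₁₀(2.5×10^-1/10⁻¹²) = 10·log₁₀(2.5×10^11).
L = 10·(0.3979 + 11) = 113.98 dB.

114.0 dB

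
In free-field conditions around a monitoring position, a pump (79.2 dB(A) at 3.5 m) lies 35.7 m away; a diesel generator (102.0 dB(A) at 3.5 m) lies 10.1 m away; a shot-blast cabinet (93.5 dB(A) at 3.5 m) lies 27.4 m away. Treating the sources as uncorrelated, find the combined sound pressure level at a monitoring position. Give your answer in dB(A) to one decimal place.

92.9 dB(A)

First find each source's level at the receiver (point-source: −20·log₁₀(r/r_ref)), then combine on an intensity basis.
pump: 79.2 − 20·log₁₀(35.7/3.5) = 79.2 − 20.17 = 59.03 dB(A).
diesel generator: 102.0 − 20·log₁₀(10.1/3.5) = 102.0 − 9.21 = 92.79 dB(A).
shot-blast cabinet: 93.5 − 20·log₁₀(27.4/3.5) = 93.5 − 17.87 = 75.63 dB(A).
Σ 10^(L/10) = 1.941e+09 → L_total = 10·log₁₀(1.941e+09) = 92.88 dB(A).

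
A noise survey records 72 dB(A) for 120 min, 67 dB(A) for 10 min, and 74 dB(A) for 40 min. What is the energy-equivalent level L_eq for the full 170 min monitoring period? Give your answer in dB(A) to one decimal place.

L_eq = 10·log₁₀[(1/T)·Σ tᵢ·10^(Lᵢ/10)] with T = 170 min.
Σ tᵢ·10^(Lᵢ/10) = 120·10^(72/10) + 10·10^(67/10) + 40·10^(74/10) = 2.957e+09.
L_eq = 10·log₁₀(2.957e+09/170) = 72.40 dB(A).

72.4 dB(A)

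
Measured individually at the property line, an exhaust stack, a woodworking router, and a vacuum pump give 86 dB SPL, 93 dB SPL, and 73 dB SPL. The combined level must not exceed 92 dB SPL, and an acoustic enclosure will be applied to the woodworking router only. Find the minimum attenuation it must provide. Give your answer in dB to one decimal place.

Everything except the woodworking router sums to 10^(86/10) + 10^(73/10) = 4.181e+08 in linear terms, 86.21 dB SPL.
To meet 92 dB SPL overall, the treated woodworking router may contribute at most 10^(92/10) − 4.181e+08 = 1.167e+09, i.e. 90.67 dB SPL.
Required insertion loss = 93 − 90.67 = 2.33 dB.

2.3 dB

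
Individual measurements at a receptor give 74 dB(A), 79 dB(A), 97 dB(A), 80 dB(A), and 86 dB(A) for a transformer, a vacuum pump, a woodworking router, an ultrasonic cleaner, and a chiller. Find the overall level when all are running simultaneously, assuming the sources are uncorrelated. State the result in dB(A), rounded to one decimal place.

Incoherent sources combine by intensity addition: L_total = 10·log₁₀(Σ 10^(L_i/10)).
Σ 10^(L/10) = 10^(74/10) + 10^(79/10) + 10^(97/10) + 10^(80/10) + 10^(86/10) = 5.615e+09.
L_total = 10·log₁₀(5.615e+09) = 97.49 dB(A).

97.5 dB(A)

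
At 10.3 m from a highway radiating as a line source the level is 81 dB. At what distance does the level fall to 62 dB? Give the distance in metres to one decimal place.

818.2 m

For a line source L₁ − L₂ = 10·log₁₀(r₂/r₁), so r₂ = r₁·10^((L₁−L₂)/10).
r₂ = 10.3·10^((81−62)/10) = 10.3·10^(19.0/10) = 818.16 m.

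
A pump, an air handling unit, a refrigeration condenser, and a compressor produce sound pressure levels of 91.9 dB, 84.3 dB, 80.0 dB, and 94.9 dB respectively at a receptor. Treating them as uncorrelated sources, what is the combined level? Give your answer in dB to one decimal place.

97.0 dB

Incoherent sources combine by intensity addition: L_total = 10·log₁₀(Σ 10^(L_i/10)).
Σ 10^(L/10) = 10^(91.9/10) + 10^(84.3/10) + 10^(80.0/10) + 10^(94.9/10) = 5.008e+09.
L_total = 10·log₁₀(5.008e+09) = 97.00 dB.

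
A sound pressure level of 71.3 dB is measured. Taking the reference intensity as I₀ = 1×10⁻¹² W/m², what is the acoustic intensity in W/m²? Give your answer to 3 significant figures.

1.35e-05 W/m²

I/I₀ = 10^(71.3/10) = 1.349e+07, so I = 1.349e+07 × 10⁻¹² W/m².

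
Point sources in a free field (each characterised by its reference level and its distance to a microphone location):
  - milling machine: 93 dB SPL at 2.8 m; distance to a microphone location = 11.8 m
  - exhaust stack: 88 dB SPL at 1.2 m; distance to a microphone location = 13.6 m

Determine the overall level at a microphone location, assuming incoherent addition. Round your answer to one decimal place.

80.7 dB SPL

First find each source's level at the receiver (point-source: −20·log₁₀(r/r_ref)), then combine on an intensity basis.
milling machine: 93 − 20·log₁₀(11.8/2.8) = 93 − 12.49 = 80.51 dB SPL.
exhaust stack: 88 − 20·log₁₀(13.6/1.2) = 88 − 21.09 = 66.91 dB SPL.
Σ 10^(L/10) = 1.173e+08 → L_total = 10·log₁₀(1.173e+08) = 80.69 dB SPL.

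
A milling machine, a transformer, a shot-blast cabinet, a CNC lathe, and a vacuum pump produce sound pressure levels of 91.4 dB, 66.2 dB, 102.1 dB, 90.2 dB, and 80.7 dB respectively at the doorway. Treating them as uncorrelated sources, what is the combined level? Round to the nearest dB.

For uncorrelated sources the intensities add, so convert each level to linear form, sum, and take 10·log₁₀ of the total.
Σ 10^(L/10) = 10^(91.4/10) + 10^(66.2/10) + 10^(102.1/10) + 10^(90.2/10) + 10^(80.7/10) = 1.877e+10.
L_total = 10·log₁₀(1.877e+10) = 102.73 dB.

103 dB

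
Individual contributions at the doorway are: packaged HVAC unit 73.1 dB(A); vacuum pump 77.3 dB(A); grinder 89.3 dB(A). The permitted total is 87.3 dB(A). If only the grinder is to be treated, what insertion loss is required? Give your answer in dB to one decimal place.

Fixed contribution from the other sources: Σ 10^(L/10) = 10^(73.1/10) + 10^(77.3/10) = 7.412e+07 (78.70 dB(A)).
The limit corresponds to 10^(87.3/10) = 5.370e+08; subtracting the fixed part leaves 4.629e+08 for the grinder, i.e. 86.65 dB(A).
So the grinder must be reduced from 89.3 to 86.65 dB(A): IL = 2.65 dB.

2.6 dB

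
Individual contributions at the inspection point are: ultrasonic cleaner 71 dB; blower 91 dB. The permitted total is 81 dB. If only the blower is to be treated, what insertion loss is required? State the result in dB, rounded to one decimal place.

Fixed contribution from the other source: Σ 10^(L/10) = 10^(71/10) = 1.259e+07 (71.00 dB).
The limit corresponds to 10^(81/10) = 1.259e+08; subtracting the fixed part leaves 1.133e+08 for the blower, i.e. 80.54 dB.
So the blower must be reduced from 91 to 80.54 dB: IL = 10.46 dB.

10.5 dB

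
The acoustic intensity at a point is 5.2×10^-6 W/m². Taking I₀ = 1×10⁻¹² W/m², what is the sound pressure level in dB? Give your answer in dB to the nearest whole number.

67 dB

L = 10·log₁₀(I/I₀) = 10·log₁₀(5.2×10^-6/10⁻¹²) = 10·log₁₀(5.2×10^6).
L = 10·(0.7160 + 6) = 67.16 dB.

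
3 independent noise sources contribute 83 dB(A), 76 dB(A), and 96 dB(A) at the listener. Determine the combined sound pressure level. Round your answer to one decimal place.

96.3 dB(A)

Incoherent sources combine by intensity addition: L_total = 10·log₁₀(Σ 10^(L_i/10)).
Σ 10^(L/10) = 10^(83/10) + 10^(76/10) + 10^(96/10) = 4.220e+09.
L_total = 10·log₁₀(4.220e+09) = 96.25 dB(A).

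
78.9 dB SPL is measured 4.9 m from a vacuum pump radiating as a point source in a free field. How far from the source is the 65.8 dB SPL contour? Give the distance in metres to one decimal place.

Point-source spreading drops the level by 20·log₁₀(r₂/r₁); inverting, r₂/r₁ = 10^(ΔL/20).
r₂ = 4.9·10^((78.9−65.8)/20) = 4.9·10^(13.1/20) = 22.14 m.

22.1 m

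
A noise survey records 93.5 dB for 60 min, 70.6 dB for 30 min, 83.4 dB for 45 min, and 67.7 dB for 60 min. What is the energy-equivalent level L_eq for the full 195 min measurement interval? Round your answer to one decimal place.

The energy average is taken in the linear domain: L_eq = 10·log₁₀[(Σ tᵢ·10^(Lᵢ/10))/T], T = 195 min.
Σ tᵢ·10^(Lᵢ/10) = 60·10^(93.5/10) + 30·10^(70.6/10) + 45·10^(83.4/10) + 60·10^(67.7/10) = 1.449e+11.
L_eq = 10·log₁₀(1.449e+11/195) = 88.71 dB.

88.7 dB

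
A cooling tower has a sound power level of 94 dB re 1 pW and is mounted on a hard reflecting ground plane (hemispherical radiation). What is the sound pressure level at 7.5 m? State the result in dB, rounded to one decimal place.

68.5 dB

The power spreads over a hemisphere of area 2π·r², so L_p = L_w − 10·log₁₀(2π·r²).
2π·r² = 353.4 m², 10·log₁₀ of that is 25.483 dB.
L_p = 94 − 25.483 = 68.52 dB.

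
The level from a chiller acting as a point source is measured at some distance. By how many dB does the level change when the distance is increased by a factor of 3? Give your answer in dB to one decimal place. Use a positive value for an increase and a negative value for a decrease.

Point-source spreading: ΔL = −20·log₁₀(r₂/r₁).
ΔL = −20·log₁₀(3) = -9.54 dB.

-9.5 dB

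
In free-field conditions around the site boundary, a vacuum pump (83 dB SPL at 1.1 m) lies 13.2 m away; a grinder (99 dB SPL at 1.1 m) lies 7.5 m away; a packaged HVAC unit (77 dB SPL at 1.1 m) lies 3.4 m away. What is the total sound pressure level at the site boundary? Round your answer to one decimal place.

First find each source's level at the receiver (point-source: −20·log₁₀(r/r_ref)), then combine on an intensity basis.
vacuum pump: 83 − 20·log₁₀(13.2/1.1) = 83 − 21.58 = 61.42 dB SPL.
grinder: 99 − 20·log₁₀(7.5/1.1) = 99 − 16.67 = 82.33 dB SPL.
packaged HVAC unit: 77 − 20·log₁₀(3.4/1.1) = 77 − 9.80 = 67.20 dB SPL.
Σ 10^(L/10) = 1.775e+08 → L_total = 10·log₁₀(1.775e+08) = 82.49 dB SPL.

82.5 dB SPL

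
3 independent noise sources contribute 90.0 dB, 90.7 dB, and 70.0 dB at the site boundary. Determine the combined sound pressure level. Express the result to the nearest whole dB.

Incoherent sources combine by intensity addition: L_total = 10·log₁₀(Σ 10^(L_i/10)).
Σ 10^(L/10) = 10^(90.0/10) + 10^(90.7/10) + 10^(70.0/10) = 2.185e+09.
L_total = 10·log₁₀(2.185e+09) = 93.39 dB.

93 dB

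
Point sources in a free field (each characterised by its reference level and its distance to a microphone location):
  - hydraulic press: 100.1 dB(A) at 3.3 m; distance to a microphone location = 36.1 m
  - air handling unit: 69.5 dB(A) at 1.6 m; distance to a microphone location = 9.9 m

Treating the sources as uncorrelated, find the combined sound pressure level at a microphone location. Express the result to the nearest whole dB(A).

79 dB(A)

Apply inverse-square spreading to bring every level to the receiver, then sum 10^(L/10).
hydraulic press: 100.1 − 20·log₁₀(36.1/3.3) = 100.1 − 20.78 = 79.32 dB(A).
air handling unit: 69.5 − 20·log₁₀(9.9/1.6) = 69.5 − 15.83 = 53.67 dB(A).
Σ 10^(L/10) = 8.574e+07 → L_total = 10·log₁₀(8.574e+07) = 79.33 dB(A).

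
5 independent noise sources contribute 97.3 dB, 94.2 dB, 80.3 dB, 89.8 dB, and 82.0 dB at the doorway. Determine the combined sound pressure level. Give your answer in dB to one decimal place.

99.6 dB

For uncorrelated sources the intensities add, so convert each level to linear form, sum, and take 10·log₁₀ of the total.
Σ 10^(L/10) = 10^(97.3/10) + 10^(94.2/10) + 10^(80.3/10) + 10^(89.8/10) + 10^(82.0/10) = 9.221e+09.
L_total = 10·log₁₀(9.221e+09) = 99.65 dB.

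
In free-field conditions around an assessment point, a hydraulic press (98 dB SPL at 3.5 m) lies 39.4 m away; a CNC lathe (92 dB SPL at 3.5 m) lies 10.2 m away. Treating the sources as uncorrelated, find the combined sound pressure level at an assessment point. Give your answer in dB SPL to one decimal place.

Propagate each source to the receiver with L = L_ref − 20·log₁₀(r/r_ref), then add intensities.
hydraulic press: 98 − 20·log₁₀(39.4/3.5) = 98 − 21.03 = 76.97 dB SPL.
CNC lathe: 92 − 20·log₁₀(10.2/3.5) = 92 − 9.29 = 82.71 dB SPL.
Σ 10^(L/10) = 2.364e+08 → L_total = 10·log₁₀(2.364e+08) = 83.74 dB SPL.

83.7 dB SPL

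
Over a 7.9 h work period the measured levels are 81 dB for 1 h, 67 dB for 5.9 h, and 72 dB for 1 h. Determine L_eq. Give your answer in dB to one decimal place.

73.4 dB

L_eq = 10·log₁₀[(1/T)·Σ tᵢ·10^(Lᵢ/10)] with T = 7.9 h.
Σ tᵢ·10^(Lᵢ/10) = 1·10^(81/10) + 5.9·10^(67/10) + 1·10^(72/10) = 1.713e+08.
L_eq = 10·log₁₀(1.713e+08/7.9) = 73.36 dB.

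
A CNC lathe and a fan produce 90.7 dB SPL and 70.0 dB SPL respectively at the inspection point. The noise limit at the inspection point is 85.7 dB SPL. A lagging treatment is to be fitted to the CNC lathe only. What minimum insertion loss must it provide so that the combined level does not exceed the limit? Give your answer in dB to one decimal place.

5.1 dB

The untreated sources together contribute 10^(70.0/10) = 1.000e+07, i.e. 70.00 dB SPL.
To meet 85.7 dB SPL overall, the treated CNC lathe may contribute at most 10^(85.7/10) − 1.000e+07 = 3.615e+08, i.e. 85.58 dB SPL.
Required insertion loss = 90.7 − 85.58 = 5.12 dB.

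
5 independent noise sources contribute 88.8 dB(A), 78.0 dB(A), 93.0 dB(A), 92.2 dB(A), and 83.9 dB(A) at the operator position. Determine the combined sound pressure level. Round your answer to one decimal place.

Incoherent sources combine by intensity addition: L_total = 10·log₁₀(Σ 10^(L_i/10)).
Σ 10^(L/10) = 10^(88.8/10) + 10^(78.0/10) + 10^(93.0/10) + 10^(92.2/10) + 10^(83.9/10) = 4.722e+09.
L_total = 10·log₁₀(4.722e+09) = 96.74 dB(A).

96.7 dB(A)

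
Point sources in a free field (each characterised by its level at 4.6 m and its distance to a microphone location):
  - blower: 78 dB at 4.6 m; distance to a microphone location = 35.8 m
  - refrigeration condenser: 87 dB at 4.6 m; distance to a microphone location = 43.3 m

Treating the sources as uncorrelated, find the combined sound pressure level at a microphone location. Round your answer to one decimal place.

Apply inverse-square spreading to bring every level to the receiver, then sum 10^(L/10).
blower: 78 − 20·log₁₀(35.8/4.6) = 78 − 17.82 = 60.18 dB.
refrigeration condenser: 87 − 20·log₁₀(43.3/4.6) = 87 − 19.47 = 67.53 dB.
Σ 10^(L/10) = 6.698e+06 → L_total = 10·log₁₀(6.698e+06) = 68.26 dB.

68.3 dB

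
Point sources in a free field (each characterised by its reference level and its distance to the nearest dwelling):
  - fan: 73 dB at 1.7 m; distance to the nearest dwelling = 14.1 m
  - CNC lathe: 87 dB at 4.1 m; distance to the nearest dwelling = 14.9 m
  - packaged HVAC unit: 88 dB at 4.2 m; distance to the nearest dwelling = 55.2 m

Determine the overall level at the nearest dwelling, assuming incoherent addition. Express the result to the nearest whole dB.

Propagate each source to the receiver with L = L_ref − 20·log₁₀(r/r_ref), then add intensities.
fan: 73 − 20·log₁₀(14.1/1.7) = 73 − 18.38 = 54.62 dB.
CNC lathe: 87 − 20·log₁₀(14.9/4.1) = 87 − 11.21 = 75.79 dB.
packaged HVAC unit: 88 − 20·log₁₀(55.2/4.2) = 88 − 22.37 = 65.63 dB.
Σ 10^(L/10) = 4.189e+07 → L_total = 10·log₁₀(4.189e+07) = 76.22 dB.

76 dB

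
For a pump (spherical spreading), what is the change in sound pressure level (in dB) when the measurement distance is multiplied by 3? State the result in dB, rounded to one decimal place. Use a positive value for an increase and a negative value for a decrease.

-9.5 dB

Point-source spreading: ΔL = −20·log₁₀(r₂/r₁).
ΔL = −20·log₁₀(3) = -9.54 dB.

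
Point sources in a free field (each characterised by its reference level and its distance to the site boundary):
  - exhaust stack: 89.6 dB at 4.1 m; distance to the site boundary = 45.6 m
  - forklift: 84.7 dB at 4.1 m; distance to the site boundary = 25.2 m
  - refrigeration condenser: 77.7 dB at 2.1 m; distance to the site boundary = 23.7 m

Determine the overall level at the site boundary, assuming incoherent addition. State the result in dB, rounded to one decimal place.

71.9 dB

First find each source's level at the receiver (point-source: −20·log₁₀(r/r_ref)), then combine on an intensity basis.
exhaust stack: 89.6 − 20·log₁₀(45.6/4.1) = 89.6 − 20.92 = 68.68 dB.
forklift: 84.7 − 20·log₁₀(25.2/4.1) = 84.7 − 15.77 = 68.93 dB.
refrigeration condenser: 77.7 − 20·log₁₀(23.7/2.1) = 77.7 − 21.05 = 56.65 dB.
Σ 10^(L/10) = 1.565e+07 → L_total = 10·log₁₀(1.565e+07) = 71.94 dB.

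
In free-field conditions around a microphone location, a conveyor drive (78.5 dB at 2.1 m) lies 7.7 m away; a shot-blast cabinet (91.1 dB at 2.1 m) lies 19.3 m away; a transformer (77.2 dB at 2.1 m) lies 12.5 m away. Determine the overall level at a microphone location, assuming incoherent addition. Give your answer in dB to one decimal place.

First find each source's level at the receiver (point-source: −20·log₁₀(r/r_ref)), then combine on an intensity basis.
conveyor drive: 78.5 − 20·log₁₀(7.7/2.1) = 78.5 − 11.29 = 67.21 dB.
shot-blast cabinet: 91.1 − 20·log₁₀(19.3/2.1) = 91.1 − 19.27 = 71.83 dB.
transformer: 77.2 − 20·log₁₀(12.5/2.1) = 77.2 − 15.49 = 61.71 dB.
Σ 10^(L/10) = 2.200e+07 → L_total = 10·log₁₀(2.200e+07) = 73.42 dB.

73.4 dB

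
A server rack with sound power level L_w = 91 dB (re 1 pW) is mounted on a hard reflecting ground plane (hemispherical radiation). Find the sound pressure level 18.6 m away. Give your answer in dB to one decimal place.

L_p = L_w − 10·log₁₀(2π·r²) with r = 18.6 m.
2π·r² = 2174 m², 10·log₁₀ of that is 33.372 dB.
L_p = 91 − 33.372 = 57.63 dB.

57.6 dB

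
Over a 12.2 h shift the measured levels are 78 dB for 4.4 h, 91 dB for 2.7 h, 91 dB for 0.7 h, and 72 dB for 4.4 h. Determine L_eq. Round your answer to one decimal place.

85.8 dB

The energy average is taken in the linear domain: L_eq = 10·log₁₀[(Σ tᵢ·10^(Lᵢ/10))/T], T = 12.2 h.
Σ tᵢ·10^(Lᵢ/10) = 4.4·10^(78/10) + 2.7·10^(91/10) + 0.7·10^(91/10) + 4.4·10^(72/10) = 4.628e+09.
L_eq = 10·log₁₀(4.628e+09/12.2) = 85.79 dB.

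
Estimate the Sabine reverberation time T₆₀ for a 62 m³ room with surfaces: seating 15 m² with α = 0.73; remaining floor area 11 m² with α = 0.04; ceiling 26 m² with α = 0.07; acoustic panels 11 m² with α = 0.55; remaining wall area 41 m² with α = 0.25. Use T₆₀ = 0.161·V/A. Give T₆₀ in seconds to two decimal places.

Total absorption A = 15·0.73 + 11·0.04 + 26·0.07 + 11·0.55 + 41·0.25 = 29.51 m² sabins.
T₆₀ = 0.161 × 62 / 29.51 = 0.338 s.

0.34 s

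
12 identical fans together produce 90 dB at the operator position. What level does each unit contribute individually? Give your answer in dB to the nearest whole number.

79 dB

For N identical incoherent sources L_total = L₁ + 10·log₁₀ N, so L₁ = 90 − 10·log₁₀(12) = 90 − 10.792.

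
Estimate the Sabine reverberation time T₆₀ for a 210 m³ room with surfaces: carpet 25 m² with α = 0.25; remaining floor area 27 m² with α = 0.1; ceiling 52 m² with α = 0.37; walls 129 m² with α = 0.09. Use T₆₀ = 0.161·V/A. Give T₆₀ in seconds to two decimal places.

0.85 s

Summing Sᵢαᵢ: 25·0.25 + 27·0.1 + 52·0.37 + 129·0.09 = 39.80 m².
T₆₀ = 0.161·V/A = 0.161·210/39.80 = 0.849 s.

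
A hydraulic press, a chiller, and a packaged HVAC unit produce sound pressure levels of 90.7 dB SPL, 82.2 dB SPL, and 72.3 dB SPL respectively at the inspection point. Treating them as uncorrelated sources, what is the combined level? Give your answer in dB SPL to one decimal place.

Incoherent sources combine by intensity addition: L_total = 10·log₁₀(Σ 10^(L_i/10)).
Σ 10^(L/10) = 10^(90.7/10) + 10^(82.2/10) + 10^(72.3/10) = 1.358e+09.
L_total = 10·log₁₀(1.358e+09) = 91.33 dB SPL.

91.3 dB SPL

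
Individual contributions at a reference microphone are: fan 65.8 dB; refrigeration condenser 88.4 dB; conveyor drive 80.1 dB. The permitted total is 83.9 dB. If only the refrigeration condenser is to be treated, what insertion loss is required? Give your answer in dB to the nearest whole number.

Everything except the refrigeration condenser sums to 10^(65.8/10) + 10^(80.1/10) = 1.061e+08 in linear terms, 80.26 dB.
The limit corresponds to 10^(83.9/10) = 2.455e+08; subtracting the fixed part leaves 1.393e+08 for the refrigeration condenser, i.e. 81.44 dB.
Required insertion loss = 88.4 − 81.44 = 6.96 dB.

7 dB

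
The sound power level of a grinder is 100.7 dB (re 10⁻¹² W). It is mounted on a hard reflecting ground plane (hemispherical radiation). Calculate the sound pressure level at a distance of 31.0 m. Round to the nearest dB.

63 dB

L_p = L_w − 10·log₁₀(2π·r²) with r = 31.0 m.
2π·r² = 6038 m², 10·log₁₀ of that is 37.809 dB.
L_p = 100.7 − 37.809 = 62.89 dB.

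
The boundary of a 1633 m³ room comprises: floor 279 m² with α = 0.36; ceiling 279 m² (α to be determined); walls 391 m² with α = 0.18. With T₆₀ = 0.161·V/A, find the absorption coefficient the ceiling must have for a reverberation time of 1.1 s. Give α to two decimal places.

0.24

Required total absorption A = 0.161·1633/1.1 = 239.01 m².
Absorption from the other surfaces = 279·0.36 + 391·0.18 = 170.82 m², so the ceiling must supply 68.19 m² over 279 m².
α = 68.19/279 = 0.244.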